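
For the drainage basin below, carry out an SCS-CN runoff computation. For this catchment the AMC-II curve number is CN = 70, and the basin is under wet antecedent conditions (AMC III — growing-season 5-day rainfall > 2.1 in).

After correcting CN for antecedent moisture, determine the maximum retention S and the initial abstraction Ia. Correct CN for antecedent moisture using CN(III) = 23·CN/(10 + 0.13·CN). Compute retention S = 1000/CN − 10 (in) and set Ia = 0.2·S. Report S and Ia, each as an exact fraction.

Wet (AMC III): CN(III) = 23·70/(10 + 0.13·70) = 1610/(191/10) = 16100/191 ≈ 84.293
Max retention: S = 1000/(16100/191) − 10 = 300/161 in (≈ 1.863 in)
Initial abstraction Ia = S/5 = (300/161)/5 = 60/161 ≈ 0.373 in

S = 300/161 in ≈ 1.863 in; Ia = 60/161 in ≈ 0.373 in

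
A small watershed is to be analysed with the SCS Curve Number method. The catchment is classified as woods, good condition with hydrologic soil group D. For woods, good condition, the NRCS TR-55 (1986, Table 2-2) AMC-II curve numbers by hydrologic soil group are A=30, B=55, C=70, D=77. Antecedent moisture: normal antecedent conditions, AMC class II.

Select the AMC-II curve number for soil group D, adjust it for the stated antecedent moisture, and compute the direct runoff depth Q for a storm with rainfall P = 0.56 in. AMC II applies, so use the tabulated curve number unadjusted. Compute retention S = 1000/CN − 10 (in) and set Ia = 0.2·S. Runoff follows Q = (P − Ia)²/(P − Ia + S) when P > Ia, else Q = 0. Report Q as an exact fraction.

NRCS table: woods, good condition, soil group D → CN(II) = 77
CN(II) = 77; AMC II needs no correction.
S = 1000/77 − 10 = 230/77 in ≈ 2.987 in
Initial abstraction Ia = S/5 = (230/77)/5 = 46/77 ≈ 0.597 in
P = 0.560 ≤ Ia = 0.597 in: entire storm abstracted, Q = 0.

Q = 0 in ≈ 0.000 in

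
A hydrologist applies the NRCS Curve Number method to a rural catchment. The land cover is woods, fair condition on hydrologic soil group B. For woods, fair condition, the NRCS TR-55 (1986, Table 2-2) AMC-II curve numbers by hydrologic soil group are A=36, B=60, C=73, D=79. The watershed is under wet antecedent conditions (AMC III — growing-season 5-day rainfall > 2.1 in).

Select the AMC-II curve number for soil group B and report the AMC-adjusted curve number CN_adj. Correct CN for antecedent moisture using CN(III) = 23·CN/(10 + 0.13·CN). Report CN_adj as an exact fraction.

CN_adj = 6900/89 ≈ 77.528

NRCS table: woods, fair condition, soil group B → CN(II) = 60
Adjust CN=60 to AMC III: 23·60/(10 + 0.13·60) → 1380 ÷ (89/5) = 6900/89 ≈ 77.528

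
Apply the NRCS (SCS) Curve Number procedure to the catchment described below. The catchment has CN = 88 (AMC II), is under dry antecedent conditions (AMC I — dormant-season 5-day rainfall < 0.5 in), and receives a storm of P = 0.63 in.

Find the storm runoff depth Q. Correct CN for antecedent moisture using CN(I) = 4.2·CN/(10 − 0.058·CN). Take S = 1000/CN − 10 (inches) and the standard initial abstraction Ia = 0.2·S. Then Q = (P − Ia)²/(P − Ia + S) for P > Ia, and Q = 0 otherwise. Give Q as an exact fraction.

CN(I) from CN(II)=88: (4.2·88)/(10 − 0.058·88) = 3850/51 ≈ 75.490
Max retention: S = 1000/(3850/51) − 10 = 250/77 in (≈ 3.247 in)
Ia = 0.2·(250/77) = 50/77 in ≈ 0.649 in
P = 0.630 ≤ Ia = 0.649 in: entire storm abstracted, Q = 0.

Q = 0 in ≈ 0.000 in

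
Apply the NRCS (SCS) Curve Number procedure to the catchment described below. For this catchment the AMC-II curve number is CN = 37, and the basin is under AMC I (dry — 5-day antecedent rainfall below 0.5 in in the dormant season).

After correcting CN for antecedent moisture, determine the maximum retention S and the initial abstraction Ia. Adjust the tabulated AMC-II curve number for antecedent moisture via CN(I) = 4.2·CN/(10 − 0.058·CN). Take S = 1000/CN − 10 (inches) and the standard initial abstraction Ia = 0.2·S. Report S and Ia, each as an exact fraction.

Dry (AMC I): CN(I) = 4.2·37/(10 − 0.058·37) = (777/5)/(3927/500) = 3700/187 ≈ 19.786
Max retention: S = 1000/(3700/187) − 10 = 1500/37 in (≈ 40.541 in)
Ia = 0.2S: 0.2·40.541 = 8.108 in (exactly 300/37)

S = 1500/37 in ≈ 40.541 in; Ia = 300/37 in ≈ 8.108 in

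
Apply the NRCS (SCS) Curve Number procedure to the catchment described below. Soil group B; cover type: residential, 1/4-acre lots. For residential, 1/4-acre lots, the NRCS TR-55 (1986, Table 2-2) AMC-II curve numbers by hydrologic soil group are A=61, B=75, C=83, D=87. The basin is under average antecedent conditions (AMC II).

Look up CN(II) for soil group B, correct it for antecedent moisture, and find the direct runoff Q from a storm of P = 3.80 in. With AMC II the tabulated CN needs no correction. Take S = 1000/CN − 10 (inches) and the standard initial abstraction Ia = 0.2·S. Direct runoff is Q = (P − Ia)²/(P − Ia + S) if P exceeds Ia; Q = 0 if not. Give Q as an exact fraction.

NRCS table: residential, 1/4-acre lots, soil group B → CN(II) = 75
CN(II) = 75; AMC II needs no correction.
Retention S: 1000/CN − 10 with CN=75.000 → S = 10/3 ≈ 3.333 in
Initial abstraction Ia = S/5 = (10/3)/5 = 2/3 ≈ 0.667 in
P − Ia = 3.800 − 0.667 = 47/15 ≈ 3.133 in (> 0, runoff occurs)
Runoff Q = (P−Ia)²/(P−Ia+S) = (3.133)²/(3.133+3.333) = 2209/1455 ≈ 1.518 in

Q = 2209/1455 in ≈ 1.518 in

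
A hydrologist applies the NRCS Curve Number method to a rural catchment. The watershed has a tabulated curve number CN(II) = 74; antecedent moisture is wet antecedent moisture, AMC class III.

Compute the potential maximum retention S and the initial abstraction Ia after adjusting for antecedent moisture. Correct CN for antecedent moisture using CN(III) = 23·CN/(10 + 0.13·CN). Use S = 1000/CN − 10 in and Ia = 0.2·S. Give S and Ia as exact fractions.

CN(III) from CN(II)=74: (23·74)/(10 + 0.13·74) = 85100/981 ≈ 86.748
Retention S: 1000/CN − 10 with CN=86.748 → S = 1300/851 ≈ 1.528 in
Ia = 0.2S: 0.2·1.528 = 0.306 in (exactly 260/851)

S = 1300/851 in ≈ 1.528 in; Ia = 260/851 in ≈ 0.306 in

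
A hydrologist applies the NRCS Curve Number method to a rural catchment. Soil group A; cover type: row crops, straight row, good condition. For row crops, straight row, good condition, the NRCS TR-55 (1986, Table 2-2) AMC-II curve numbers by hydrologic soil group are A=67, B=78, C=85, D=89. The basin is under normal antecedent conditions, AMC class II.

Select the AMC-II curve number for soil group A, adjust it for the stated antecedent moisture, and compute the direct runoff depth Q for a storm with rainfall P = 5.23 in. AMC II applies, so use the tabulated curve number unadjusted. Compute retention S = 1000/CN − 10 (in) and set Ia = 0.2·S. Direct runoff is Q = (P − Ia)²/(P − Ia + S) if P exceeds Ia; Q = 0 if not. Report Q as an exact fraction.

NRCS table: row crops, straight row, good condition, soil group A → CN(II) = 67
CN(II) = 67; AMC II needs no correction.
Max retention: S = 1000/67 − 10 = 330/67 in (≈ 4.925 in)
Ia = 0.2S: 0.2·4.925 = 0.985 in (exactly 66/67)
Excess rainfall: 5.230 − 0.985 = 4.245 in; P > Ia so Q > 0
Runoff Q = (P−Ia)²/(P−Ia+S) = (4.245)²/(4.245+4.925) = 808890481/411654700 ≈ 1.965 in

Q = 808890481/411654700 in ≈ 1.965 in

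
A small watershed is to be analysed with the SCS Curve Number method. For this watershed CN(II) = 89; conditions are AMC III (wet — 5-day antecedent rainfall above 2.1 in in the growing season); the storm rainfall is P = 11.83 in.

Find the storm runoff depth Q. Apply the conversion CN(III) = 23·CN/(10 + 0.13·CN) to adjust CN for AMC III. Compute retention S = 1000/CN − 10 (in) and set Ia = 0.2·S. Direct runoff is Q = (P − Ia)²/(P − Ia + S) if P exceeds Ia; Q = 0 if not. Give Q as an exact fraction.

Q = 5758084959201/513715324700 in ≈ 11.209 in

CN(III) from CN(II)=89: (23·89)/(10 + 0.13·89) = 204700/2157 ≈ 94.900
Retention S: 1000/CN − 10 with CN=94.900 → S = 1100/2047 ≈ 0.537 in
Ia = 0.2S: 0.2·0.537 = 0.107 in (exactly 220/2047)
Excess rainfall: 11.830 − 0.107 = 11.723 in; P > Ia so Q > 0
Runoff Q = (P−Ia)²/(P−Ia+S) = (11.723)²/(11.723+0.537) = 5758084959201/513715324700 ≈ 11.209 in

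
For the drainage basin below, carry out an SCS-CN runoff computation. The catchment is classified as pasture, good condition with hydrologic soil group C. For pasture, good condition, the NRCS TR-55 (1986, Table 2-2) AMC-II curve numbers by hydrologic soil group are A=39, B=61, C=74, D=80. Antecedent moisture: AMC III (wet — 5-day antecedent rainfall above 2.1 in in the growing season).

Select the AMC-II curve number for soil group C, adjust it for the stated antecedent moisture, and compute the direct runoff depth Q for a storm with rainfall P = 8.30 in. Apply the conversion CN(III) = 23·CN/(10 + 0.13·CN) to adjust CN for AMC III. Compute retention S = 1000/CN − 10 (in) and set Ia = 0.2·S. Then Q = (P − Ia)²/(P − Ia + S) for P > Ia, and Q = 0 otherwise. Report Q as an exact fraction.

NRCS table: pasture, good condition, soil group C → CN(II) = 74
Adjust CN=74 to AMC III: 23·74/(10 + 0.13·74) → 1702 ÷ (981/50) = 85100/981 ≈ 86.748
Retention S: 1000/CN − 10 with CN=86.748 → S = 1300/851 ≈ 1.528 in
Ia = 0.2·(1300/851) = 260/851 in ≈ 0.306 in
Excess rainfall: 8.300 − 0.306 = 7.994 in; P > Ia so Q > 0
Runoff Q = (P−Ia)²/(P−Ia+S) = (7.994)²/(7.994+1.528) = 4628489089/689590830 ≈ 6.712 in

Q = 4628489089/689590830 in ≈ 6.712 in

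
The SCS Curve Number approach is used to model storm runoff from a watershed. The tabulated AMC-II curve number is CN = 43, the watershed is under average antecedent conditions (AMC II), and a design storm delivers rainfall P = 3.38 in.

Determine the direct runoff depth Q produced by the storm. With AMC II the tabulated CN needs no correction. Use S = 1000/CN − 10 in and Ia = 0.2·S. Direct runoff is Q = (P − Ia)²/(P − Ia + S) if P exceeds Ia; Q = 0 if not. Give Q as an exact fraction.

Q = 2455489/64644050 in ≈ 0.038 in

Average conditions: CN = 43 (no AMC adjustment).
S = 1000/43 − 10 = 570/43 in ≈ 13.256 in
Ia = 0.2·(570/43) = 114/43 in ≈ 2.651 in
Excess rainfall: 3.380 − 2.651 = 0.729 in; P > Ia so Q > 0
Q = (1567/2150)²/((1567/2150) + 570/43) = (2455489/4622500)/(30067/2150) = 2455489/64644050 in ≈ 0.038 in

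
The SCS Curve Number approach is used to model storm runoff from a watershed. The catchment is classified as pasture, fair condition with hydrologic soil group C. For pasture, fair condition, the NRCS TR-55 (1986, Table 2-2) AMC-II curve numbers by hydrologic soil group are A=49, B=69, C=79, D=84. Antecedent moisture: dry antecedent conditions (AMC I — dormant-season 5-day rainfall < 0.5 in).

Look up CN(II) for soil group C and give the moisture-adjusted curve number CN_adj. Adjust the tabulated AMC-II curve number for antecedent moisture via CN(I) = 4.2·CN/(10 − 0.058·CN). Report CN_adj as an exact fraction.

CN_adj = 7900/129 ≈ 61.240

NRCS table: pasture, fair condition, soil group C → CN(II) = 79
Adjust CN=79 to AMC I: 4.2·79/(10 − 0.058·79) → (1659/5) ÷ (2709/500) = 7900/129 ≈ 61.240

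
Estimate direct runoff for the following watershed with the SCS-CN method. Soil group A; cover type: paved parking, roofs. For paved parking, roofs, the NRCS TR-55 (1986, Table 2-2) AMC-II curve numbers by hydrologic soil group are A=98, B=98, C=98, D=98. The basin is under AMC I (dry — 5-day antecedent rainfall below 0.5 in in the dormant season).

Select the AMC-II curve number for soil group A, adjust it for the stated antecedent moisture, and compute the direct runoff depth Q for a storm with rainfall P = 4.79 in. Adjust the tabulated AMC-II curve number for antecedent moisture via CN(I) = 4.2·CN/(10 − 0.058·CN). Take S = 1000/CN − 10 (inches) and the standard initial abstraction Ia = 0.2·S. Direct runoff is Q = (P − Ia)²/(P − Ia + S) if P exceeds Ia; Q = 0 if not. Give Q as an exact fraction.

NRCS table: paved parking, roofs, soil group A → CN(II) = 98
Adjust CN=98 to AMC I: 4.2·98/(10 − 0.058·98) → (2058/5) ÷ (1079/250) = 102900/1079 ≈ 95.366
Max retention: S = 1000/(102900/1079) − 10 = 500/1029 in (≈ 0.486 in)
Initial abstraction Ia = S/5 = (500/1029)/5 = 100/1029 ≈ 0.097 in
Since P=4.790 > Ia=0.097: effective rainfall P−Ia = 482891/102900 in
Runoff Q = (P−Ia)²/(P−Ia+S) = (4.693)²/(4.693+0.486) = 233183717881/54834483900 ≈ 4.253 in

Q = 233183717881/54834483900 in ≈ 4.253 in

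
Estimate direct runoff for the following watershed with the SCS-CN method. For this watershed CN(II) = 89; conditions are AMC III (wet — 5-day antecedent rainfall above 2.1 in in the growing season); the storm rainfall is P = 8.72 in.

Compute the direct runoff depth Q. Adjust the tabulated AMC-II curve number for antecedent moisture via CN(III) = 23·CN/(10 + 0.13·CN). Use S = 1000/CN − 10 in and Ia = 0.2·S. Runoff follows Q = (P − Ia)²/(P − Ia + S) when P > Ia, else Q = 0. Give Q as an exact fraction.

CN(III) from CN(II)=89: (23·89)/(10 + 0.13·89) = 204700/2157 ≈ 94.900
S = 1000/(204700/2157) − 10 = 1100/2047 in ≈ 0.537 in
Initial abstraction Ia = S/5 = (1100/2047)/5 = 220/2047 ≈ 0.107 in
Since P=8.720 > Ia=0.107: effective rainfall P−Ia = 440746/51175 in
Runoff Q = (P−Ia)²/(P−Ia+S) = (8.613)²/(8.613+0.537) = 97128518258/11981244525 ≈ 8.107 in

Q = 97128518258/11981244525 in ≈ 8.107 in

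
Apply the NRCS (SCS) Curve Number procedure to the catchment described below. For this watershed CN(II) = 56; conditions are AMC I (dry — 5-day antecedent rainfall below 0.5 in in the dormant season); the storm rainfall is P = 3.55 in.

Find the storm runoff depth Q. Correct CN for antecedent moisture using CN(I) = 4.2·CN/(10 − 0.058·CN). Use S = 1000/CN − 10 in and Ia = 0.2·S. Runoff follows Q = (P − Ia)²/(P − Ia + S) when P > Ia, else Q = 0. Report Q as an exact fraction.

Q = 0 in ≈ 0.000 in

Dry (AMC I): CN(I) = 4.2·56/(10 − 0.058·56) = (1176/5)/(844/125) = 7350/211 ≈ 34.834
S = 1000/(7350/211) − 10 = 2750/147 in ≈ 18.707 in
Initial abstraction Ia = S/5 = (2750/147)/5 = 550/147 ≈ 3.741 in
P = 3.550 ≤ Ia = 3.741 in: entire storm abstracted, Q = 0.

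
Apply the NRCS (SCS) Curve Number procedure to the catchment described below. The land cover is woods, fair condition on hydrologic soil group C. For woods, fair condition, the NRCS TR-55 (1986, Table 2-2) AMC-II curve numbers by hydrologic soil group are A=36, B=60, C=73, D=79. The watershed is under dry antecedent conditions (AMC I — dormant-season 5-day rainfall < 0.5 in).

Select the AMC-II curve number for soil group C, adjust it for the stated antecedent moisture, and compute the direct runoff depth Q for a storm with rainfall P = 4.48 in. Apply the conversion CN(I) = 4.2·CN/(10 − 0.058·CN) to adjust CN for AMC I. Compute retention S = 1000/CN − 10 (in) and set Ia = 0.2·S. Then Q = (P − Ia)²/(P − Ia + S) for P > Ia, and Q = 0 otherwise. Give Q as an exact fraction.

Q = 75394489/117555550 in ≈ 0.641 in

NRCS table: woods, fair condition, soil group C → CN(II) = 73
CN(I) from CN(II)=73: (4.2·73)/(10 − 0.058·73) = 51100/961 ≈ 53.174
Retention S: 1000/CN − 10 with CN=53.174 → S = 4500/511 ≈ 8.806 in
Ia = 0.2S: 0.2·8.806 = 1.761 in (exactly 900/511)
Since P=4.480 > Ia=1.761: effective rainfall P−Ia = 34732/12775 in
Runoff Q = (P−Ia)²/(P−Ia+S) = (2.719)²/(2.719+8.806) = 75394489/117555550 ≈ 0.641 in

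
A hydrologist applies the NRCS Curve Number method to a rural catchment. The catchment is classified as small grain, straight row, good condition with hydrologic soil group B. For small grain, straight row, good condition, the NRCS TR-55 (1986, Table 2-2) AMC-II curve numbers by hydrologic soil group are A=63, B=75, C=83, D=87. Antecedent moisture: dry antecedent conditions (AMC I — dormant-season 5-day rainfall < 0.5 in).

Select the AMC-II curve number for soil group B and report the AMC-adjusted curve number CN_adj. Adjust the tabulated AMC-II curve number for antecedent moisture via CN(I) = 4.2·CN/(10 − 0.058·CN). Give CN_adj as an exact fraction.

CN_adj = 6300/113 ≈ 55.752

NRCS table: small grain, straight row, good condition, soil group B → CN(II) = 75
Dry (AMC I): CN(I) = 4.2·75/(10 − 0.058·75) = 315/(113/20) = 6300/113 ≈ 55.752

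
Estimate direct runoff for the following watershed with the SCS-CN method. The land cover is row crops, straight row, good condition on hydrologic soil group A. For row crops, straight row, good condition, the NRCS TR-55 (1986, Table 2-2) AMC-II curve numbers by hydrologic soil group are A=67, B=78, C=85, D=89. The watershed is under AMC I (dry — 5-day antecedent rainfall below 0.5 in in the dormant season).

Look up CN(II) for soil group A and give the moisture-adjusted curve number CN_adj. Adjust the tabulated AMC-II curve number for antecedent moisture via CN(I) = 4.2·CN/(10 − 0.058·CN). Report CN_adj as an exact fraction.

CN_adj = 46900/1019 ≈ 46.026

NRCS table: row crops, straight row, good condition, soil group A → CN(II) = 67
CN(I) from CN(II)=67: (4.2·67)/(10 − 0.058·67) = 46900/1019 ≈ 46.026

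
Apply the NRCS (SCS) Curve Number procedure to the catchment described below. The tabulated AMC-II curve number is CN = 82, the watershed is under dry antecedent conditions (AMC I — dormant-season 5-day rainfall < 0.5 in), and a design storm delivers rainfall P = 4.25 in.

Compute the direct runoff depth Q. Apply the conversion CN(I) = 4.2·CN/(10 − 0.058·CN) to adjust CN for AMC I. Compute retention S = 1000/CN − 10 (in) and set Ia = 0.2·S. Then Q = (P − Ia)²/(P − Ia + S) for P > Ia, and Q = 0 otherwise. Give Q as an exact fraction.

Q = 13535041/11111492 in ≈ 1.218 in

CN(I) from CN(II)=82: (4.2·82)/(10 − 0.058·82) = 28700/437 ≈ 65.675
Max retention: S = 1000/(28700/437) − 10 = 1500/287 in (≈ 5.226 in)
Ia = 0.2S: 0.2·5.226 = 1.045 in (exactly 300/287)
P − Ia = 4.250 − 1.045 = 3679/1148 ≈ 3.205 in (> 0, runoff occurs)
Q: (3679/1148)² ÷ (9679/1148) = 13535041/11111492 in (≈ 1.218 in)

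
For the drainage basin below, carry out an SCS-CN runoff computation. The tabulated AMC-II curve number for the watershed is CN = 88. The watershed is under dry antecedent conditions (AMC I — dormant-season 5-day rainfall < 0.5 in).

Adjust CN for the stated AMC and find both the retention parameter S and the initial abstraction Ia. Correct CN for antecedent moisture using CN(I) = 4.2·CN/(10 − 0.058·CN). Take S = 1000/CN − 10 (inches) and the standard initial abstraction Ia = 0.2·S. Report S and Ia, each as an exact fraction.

CN(I) from CN(II)=88: (4.2·88)/(10 − 0.058·88) = 3850/51 ≈ 75.490
Max retention: S = 1000/(3850/51) − 10 = 250/77 in (≈ 3.247 in)
Initial abstraction Ia = S/5 = (250/77)/5 = 50/77 ≈ 0.649 in

S = 250/77 in ≈ 3.247 in; Ia = 50/77 in ≈ 0.649 in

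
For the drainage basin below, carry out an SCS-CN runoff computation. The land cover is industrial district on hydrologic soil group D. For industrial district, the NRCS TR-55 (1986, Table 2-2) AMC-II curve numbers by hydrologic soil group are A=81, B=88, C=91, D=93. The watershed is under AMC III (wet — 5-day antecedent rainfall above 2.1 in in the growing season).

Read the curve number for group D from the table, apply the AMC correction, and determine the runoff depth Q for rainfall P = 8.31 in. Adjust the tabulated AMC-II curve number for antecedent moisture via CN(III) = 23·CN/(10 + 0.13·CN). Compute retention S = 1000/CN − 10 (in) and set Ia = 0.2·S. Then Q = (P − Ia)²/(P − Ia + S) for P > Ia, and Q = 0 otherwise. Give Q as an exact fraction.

NRCS table: industrial district, soil group D → CN(II) = 93
Adjust CN=93 to AMC III: 23·93/(10 + 0.13·93) → 2139 ÷ (2209/100) = 213900/2209 ≈ 96.831
Retention S: 1000/CN − 10 with CN=96.831 → S = 700/2139 ≈ 0.327 in
Ia = 0.2·(700/2139) = 140/2139 in ≈ 0.065 in
Excess rainfall: 8.310 − 0.065 = 8.245 in; P > Ia so Q > 0
Runoff Q = (P−Ia)²/(P−Ia+S) = (8.245)²/(8.245+0.327) = 3109963993081/392187575100 ≈ 7.930 in

Q = 3109963993081/392187575100 in ≈ 7.930 in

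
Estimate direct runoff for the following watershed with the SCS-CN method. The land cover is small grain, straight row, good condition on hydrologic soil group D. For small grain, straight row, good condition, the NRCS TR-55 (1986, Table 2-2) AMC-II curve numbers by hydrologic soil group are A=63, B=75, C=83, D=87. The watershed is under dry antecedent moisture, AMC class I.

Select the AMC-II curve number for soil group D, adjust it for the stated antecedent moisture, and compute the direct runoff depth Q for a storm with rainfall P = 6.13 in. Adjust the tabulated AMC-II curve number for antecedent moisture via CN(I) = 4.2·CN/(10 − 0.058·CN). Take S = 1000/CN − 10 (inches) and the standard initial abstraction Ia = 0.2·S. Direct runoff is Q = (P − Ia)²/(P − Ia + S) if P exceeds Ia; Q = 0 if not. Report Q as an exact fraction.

NRCS table: small grain, straight row, good condition, soil group D → CN(II) = 87
Adjust CN=87 to AMC I: 4.2·87/(10 − 0.058·87) → (1827/5) ÷ (2477/500) = 182700/2477 ≈ 73.759
Max retention: S = 1000/(182700/2477) − 10 = 6500/1827 in (≈ 3.558 in)
Initial abstraction Ia = S/5 = (6500/1827)/5 = 1300/1827 ≈ 0.712 in
Since P=6.130 > Ia=0.712: effective rainfall P−Ia = 989951/182700 in
Q: (989951/182700)² ÷ (1639951/182700) = 980002982401/299619047700 in (≈ 3.271 in)

Q = 980002982401/299619047700 in ≈ 3.271 in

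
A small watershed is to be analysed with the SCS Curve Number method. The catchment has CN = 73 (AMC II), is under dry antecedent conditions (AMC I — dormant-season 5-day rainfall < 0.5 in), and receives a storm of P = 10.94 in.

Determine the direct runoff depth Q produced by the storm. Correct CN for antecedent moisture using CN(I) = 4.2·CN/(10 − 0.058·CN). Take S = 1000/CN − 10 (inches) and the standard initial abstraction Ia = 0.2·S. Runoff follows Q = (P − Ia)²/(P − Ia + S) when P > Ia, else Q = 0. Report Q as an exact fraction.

Q = 54998223289/11740659350 in ≈ 4.684 in

CN(I) from CN(II)=73: (4.2·73)/(10 − 0.058·73) = 51100/961 ≈ 53.174
S = 1000/(51100/961) − 10 = 4500/511 in ≈ 8.806 in
Initial abstraction Ia = S/5 = (4500/511)/5 = 900/511 ≈ 1.761 in
P − Ia = 10.940 − 1.761 = 234517/25550 ≈ 9.179 in (> 0, runoff occurs)
Runoff Q = (P−Ia)²/(P−Ia+S) = (9.179)²/(9.179+8.806) = 54998223289/11740659350 ≈ 4.684 in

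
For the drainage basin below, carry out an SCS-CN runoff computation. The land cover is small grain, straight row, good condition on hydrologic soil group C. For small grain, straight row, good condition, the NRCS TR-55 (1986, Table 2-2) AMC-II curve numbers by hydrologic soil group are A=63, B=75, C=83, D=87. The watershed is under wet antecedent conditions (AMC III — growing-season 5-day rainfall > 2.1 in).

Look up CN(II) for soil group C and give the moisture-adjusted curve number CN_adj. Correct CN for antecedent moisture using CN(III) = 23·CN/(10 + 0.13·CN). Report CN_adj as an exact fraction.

CN_adj = 190900/2079 ≈ 91.823

NRCS table: small grain, straight row, good condition, soil group C → CN(II) = 83
Wet (AMC III): CN(III) = 23·83/(10 + 0.13·83) = 1909/(2079/100) = 190900/2079 ≈ 91.823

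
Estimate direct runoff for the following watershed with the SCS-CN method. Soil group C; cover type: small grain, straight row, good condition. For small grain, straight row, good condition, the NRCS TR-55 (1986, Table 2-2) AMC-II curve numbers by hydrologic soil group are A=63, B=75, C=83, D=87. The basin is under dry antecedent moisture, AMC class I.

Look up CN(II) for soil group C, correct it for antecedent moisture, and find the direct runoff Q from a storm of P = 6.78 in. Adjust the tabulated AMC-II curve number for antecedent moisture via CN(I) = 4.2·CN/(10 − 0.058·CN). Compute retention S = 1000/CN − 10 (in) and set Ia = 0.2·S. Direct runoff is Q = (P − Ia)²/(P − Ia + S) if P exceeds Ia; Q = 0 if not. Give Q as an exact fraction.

Q = 255911539129/81125930550 in ≈ 3.154 in

NRCS table: small grain, straight row, good condition, soil group C → CN(II) = 83
Dry (AMC I): CN(I) = 4.2·83/(10 − 0.058·83) = (1743/5)/(2593/500) = 174300/2593 ≈ 67.219
Retention S: 1000/CN − 10 with CN=67.219 → S = 8500/1743 ≈ 4.877 in
Initial abstraction Ia = S/5 = (8500/1743)/5 = 1700/1743 ≈ 0.975 in
Excess rainfall: 6.780 − 0.975 = 5.805 in; P > Ia so Q > 0
Q = (505877/87150)²/((505877/87150) + 8500/1743) = (255911539129/7595122500)/(930877/87150) = 255911539129/81125930550 in ≈ 3.154 in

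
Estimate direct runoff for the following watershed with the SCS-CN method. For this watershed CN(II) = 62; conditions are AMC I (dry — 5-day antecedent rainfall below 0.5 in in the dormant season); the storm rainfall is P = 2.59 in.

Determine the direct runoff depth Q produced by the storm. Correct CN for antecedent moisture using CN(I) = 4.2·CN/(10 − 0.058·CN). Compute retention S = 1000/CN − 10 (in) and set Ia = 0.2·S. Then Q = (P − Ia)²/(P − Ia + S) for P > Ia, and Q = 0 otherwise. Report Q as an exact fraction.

Dry (AMC I): CN(I) = 4.2·62/(10 − 0.058·62) = (1302/5)/(1601/250) = 65100/1601 ≈ 40.662
S = 1000/(65100/1601) − 10 = 9500/651 in ≈ 14.593 in
Ia = 0.2·(9500/651) = 1900/651 in ≈ 2.919 in
P = 2.590 ≤ Ia = 2.919 in: entire storm abstracted, Q = 0.

Q = 0 in ≈ 0.000 in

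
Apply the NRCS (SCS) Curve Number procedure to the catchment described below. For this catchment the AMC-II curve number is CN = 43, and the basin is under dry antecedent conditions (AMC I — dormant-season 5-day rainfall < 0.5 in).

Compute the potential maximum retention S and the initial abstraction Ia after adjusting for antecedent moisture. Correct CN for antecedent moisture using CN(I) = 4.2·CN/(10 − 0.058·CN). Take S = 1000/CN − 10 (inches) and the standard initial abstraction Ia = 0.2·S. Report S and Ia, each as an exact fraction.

CN(I) from CN(II)=43: (4.2·43)/(10 − 0.058·43) = 30100/1251 ≈ 24.061
S = 1000/(30100/1251) − 10 = 9500/301 in ≈ 31.561 in
Initial abstraction Ia = S/5 = (9500/301)/5 = 1900/301 ≈ 6.312 in

S = 9500/301 in ≈ 31.561 in; Ia = 1900/301 in ≈ 6.312 in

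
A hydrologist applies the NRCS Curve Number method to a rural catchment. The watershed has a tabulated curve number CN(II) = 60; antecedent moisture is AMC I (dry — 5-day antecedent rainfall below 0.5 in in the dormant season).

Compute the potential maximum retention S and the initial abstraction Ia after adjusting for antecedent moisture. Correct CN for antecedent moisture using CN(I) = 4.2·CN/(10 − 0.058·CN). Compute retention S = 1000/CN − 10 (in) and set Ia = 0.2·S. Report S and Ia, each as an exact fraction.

S = 1000/63 in ≈ 15.873 in; Ia = 200/63 in ≈ 3.175 in

Dry (AMC I): CN(I) = 4.2·60/(10 − 0.058·60) = 252/(163/25) = 6300/163 ≈ 38.650
Max retention: S = 1000/(6300/163) − 10 = 1000/63 in (≈ 15.873 in)
Ia = 0.2·(1000/63) = 200/63 in ≈ 3.175 in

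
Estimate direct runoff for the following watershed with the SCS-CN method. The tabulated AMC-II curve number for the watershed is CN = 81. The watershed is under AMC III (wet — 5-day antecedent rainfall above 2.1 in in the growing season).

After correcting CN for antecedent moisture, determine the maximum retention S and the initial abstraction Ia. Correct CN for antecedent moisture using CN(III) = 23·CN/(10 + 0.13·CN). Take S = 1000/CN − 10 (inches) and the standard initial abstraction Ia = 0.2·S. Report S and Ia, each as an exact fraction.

Wet (AMC III): CN(III) = 23·81/(10 + 0.13·81) = 1863/(2053/100) = 186300/2053 ≈ 90.745
Retention S: 1000/CN − 10 with CN=90.745 → S = 1900/1863 ≈ 1.020 in
Ia = 0.2S: 0.2·1.020 = 0.204 in (exactly 380/1863)

S = 1900/1863 in ≈ 1.020 in; Ia = 380/1863 in ≈ 0.204 in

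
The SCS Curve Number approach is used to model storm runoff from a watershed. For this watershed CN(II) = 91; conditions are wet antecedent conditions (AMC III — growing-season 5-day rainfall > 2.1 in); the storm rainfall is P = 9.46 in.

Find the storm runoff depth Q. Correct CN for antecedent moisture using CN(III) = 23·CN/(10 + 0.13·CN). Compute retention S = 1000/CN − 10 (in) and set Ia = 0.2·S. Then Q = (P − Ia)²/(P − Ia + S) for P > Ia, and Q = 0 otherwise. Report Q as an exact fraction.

Q = 962339418121/107369748850 in ≈ 8.963 in

Wet (AMC III): CN(III) = 23·91/(10 + 0.13·91) = 2093/(2183/100) = 209300/2183 ≈ 95.877
Retention S: 1000/CN − 10 with CN=95.877 → S = 900/2093 ≈ 0.430 in
Initial abstraction Ia = S/5 = (900/2093)/5 = 180/2093 ≈ 0.086 in
Excess rainfall: 9.460 − 0.086 = 9.374 in; P > Ia so Q > 0
Q = (980989/104650)²/((980989/104650) + 900/2093) = (962339418121/10951622500)/(1025989/104650) = 962339418121/107369748850 in ≈ 8.963 in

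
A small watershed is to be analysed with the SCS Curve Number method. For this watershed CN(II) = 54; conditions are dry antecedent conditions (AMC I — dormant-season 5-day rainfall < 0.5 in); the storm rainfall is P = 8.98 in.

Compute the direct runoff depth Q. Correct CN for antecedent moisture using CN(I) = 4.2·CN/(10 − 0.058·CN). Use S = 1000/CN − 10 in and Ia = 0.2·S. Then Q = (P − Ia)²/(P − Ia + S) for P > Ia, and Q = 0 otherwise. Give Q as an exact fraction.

Q = 19483413889/20258428050 in ≈ 0.962 in

Dry (AMC I): CN(I) = 4.2·54/(10 − 0.058·54) = (1134/5)/(1717/250) = 56700/1717 ≈ 33.023
S = 1000/(56700/1717) − 10 = 11500/567 in ≈ 20.282 in
Initial abstraction Ia = S/5 = (11500/567)/5 = 2300/567 ≈ 4.056 in
Since P=8.980 > Ia=4.056: effective rainfall P−Ia = 139583/28350 in
Q: (139583/28350)² ÷ (714583/28350) = 19483413889/20258428050 in (≈ 0.962 in)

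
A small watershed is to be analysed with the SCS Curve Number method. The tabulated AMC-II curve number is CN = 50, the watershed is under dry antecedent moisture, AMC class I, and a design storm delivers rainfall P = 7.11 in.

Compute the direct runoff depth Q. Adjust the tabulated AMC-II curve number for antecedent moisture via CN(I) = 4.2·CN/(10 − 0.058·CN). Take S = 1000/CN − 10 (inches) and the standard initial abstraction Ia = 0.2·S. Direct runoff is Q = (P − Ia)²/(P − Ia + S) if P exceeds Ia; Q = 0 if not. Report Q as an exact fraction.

Dry (AMC I): CN(I) = 4.2·50/(10 − 0.058·50) = 210/(71/10) = 2100/71 ≈ 29.577
S = 1000/(2100/71) − 10 = 500/21 in ≈ 23.810 in
Ia = 0.2S: 0.2·23.810 = 4.762 in (exactly 100/21)
P − Ia = 7.110 − 4.762 = 4931/2100 ≈ 2.348 in (> 0, runoff occurs)
Runoff Q = (P−Ia)²/(P−Ia+S) = (2.348)²/(2.348+23.810) = 24314761/115355100 ≈ 0.211 in

Q = 24314761/115355100 in ≈ 0.211 in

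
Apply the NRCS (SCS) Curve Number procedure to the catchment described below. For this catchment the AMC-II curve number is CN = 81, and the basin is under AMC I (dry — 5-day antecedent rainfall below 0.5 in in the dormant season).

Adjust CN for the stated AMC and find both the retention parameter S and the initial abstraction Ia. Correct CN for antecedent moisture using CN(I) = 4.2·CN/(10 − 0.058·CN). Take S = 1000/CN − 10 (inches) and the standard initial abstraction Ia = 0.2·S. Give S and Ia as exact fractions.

Adjust CN=81 to AMC I: 4.2·81/(10 − 0.058·81) → (1701/5) ÷ (2651/500) = 170100/2651 ≈ 64.164
Max retention: S = 1000/(170100/2651) − 10 = 9500/1701 in (≈ 5.585 in)
Ia = 0.2·(9500/1701) = 1900/1701 in ≈ 1.117 in

S = 9500/1701 in ≈ 5.585 in; Ia = 1900/1701 in ≈ 1.117 in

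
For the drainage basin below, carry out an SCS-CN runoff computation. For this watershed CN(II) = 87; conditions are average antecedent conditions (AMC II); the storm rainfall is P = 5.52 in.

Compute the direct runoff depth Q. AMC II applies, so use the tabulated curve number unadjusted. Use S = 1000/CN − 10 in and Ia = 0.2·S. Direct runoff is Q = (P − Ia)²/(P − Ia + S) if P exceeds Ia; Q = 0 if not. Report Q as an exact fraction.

CN(II) = 87; AMC II needs no correction.
Retention S: 1000/CN − 10 with CN=87.000 → S = 130/87 ≈ 1.494 in
Ia = 0.2S: 0.2·1.494 = 0.299 in (exactly 26/87)
Since P=5.520 > Ia=0.299: effective rainfall P−Ia = 11356/2175 in
Q = (11356/2175)²/((11356/2175) + 130/87) = (128958736/4730625)/(14606/2175) = 64479368/15884025 in ≈ 4.059 in

Q = 64479368/15884025 in ≈ 4.059 in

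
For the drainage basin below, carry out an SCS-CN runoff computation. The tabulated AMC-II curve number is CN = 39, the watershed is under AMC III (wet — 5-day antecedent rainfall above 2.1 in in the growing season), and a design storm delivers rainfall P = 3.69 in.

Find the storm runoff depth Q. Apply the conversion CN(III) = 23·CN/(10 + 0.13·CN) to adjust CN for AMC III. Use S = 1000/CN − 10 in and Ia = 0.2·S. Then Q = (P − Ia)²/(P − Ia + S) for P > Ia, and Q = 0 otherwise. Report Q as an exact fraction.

CN(III) from CN(II)=39: (23·39)/(10 + 0.13·39) = 89700/1507 ≈ 59.522
S = 1000/(89700/1507) − 10 = 6100/897 in ≈ 6.800 in
Ia = 0.2S: 0.2·6.800 = 1.360 in (exactly 1220/897)
Since P=3.690 > Ia=1.360: effective rainfall P−Ia = 208993/89700 in
Q = (208993/89700)²/((208993/89700) + 6100/897) = (43678074049/8046090000)/(818993/89700) = 43678074049/73463672100 in ≈ 0.595 in

Q = 43678074049/73463672100 in ≈ 0.595 in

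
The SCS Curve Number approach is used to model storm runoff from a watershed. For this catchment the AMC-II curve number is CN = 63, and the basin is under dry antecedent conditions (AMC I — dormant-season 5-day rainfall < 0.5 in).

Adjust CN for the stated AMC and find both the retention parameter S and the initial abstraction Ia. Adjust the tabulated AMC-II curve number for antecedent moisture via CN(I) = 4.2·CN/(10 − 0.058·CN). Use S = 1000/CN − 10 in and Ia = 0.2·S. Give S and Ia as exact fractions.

S = 18500/1323 in ≈ 13.983 in; Ia = 3700/1323 in ≈ 2.797 in

Dry (AMC I): CN(I) = 4.2·63/(10 − 0.058·63) = (1323/5)/(3173/500) = 132300/3173 ≈ 41.696
Max retention: S = 1000/(132300/3173) − 10 = 18500/1323 in (≈ 13.983 in)
Ia = 0.2S: 0.2·13.983 = 2.797 in (exactly 3700/1323)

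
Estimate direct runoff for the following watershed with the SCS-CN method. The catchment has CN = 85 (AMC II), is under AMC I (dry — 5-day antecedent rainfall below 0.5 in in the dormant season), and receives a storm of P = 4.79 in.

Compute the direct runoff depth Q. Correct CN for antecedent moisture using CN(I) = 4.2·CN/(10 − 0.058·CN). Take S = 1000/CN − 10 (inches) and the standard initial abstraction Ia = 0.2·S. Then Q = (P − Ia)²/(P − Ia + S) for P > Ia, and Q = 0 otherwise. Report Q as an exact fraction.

Q = 2209094001/1154311900 in ≈ 1.914 in

CN(I) from CN(II)=85: (4.2·85)/(10 − 0.058·85) = 11900/169 ≈ 70.414
Retention S: 1000/CN − 10 with CN=70.414 → S = 500/119 ≈ 4.202 in
Initial abstraction Ia = S/5 = (500/119)/5 = 100/119 ≈ 0.840 in
P − Ia = 4.790 − 0.840 = 47001/11900 ≈ 3.950 in (> 0, runoff occurs)
Q: (47001/11900)² ÷ (97001/11900) = 2209094001/1154311900 in (≈ 1.914 in)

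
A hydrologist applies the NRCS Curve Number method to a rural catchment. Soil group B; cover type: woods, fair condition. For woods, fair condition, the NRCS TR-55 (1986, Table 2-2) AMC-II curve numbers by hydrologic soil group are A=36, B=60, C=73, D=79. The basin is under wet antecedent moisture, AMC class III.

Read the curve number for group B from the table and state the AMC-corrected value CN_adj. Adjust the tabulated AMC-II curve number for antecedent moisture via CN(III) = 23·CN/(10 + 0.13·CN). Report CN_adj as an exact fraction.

NRCS table: woods, fair condition, soil group B → CN(II) = 60
Adjust CN=60 to AMC III: 23·60/(10 + 0.13·60) → 1380 ÷ (89/5) = 6900/89 ≈ 77.528

CN_adj = 6900/89 ≈ 77.528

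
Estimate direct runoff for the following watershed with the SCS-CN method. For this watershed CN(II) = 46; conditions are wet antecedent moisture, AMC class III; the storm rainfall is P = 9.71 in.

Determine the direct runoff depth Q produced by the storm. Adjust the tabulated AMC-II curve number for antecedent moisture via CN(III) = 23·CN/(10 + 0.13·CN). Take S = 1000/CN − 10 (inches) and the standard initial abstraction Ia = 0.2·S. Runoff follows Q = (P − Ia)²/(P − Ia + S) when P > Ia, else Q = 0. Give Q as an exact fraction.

Adjust CN=46 to AMC III: 23·46/(10 + 0.13·46) → 1058 ÷ (799/50) = 52900/799 ≈ 66.208
Max retention: S = 1000/(52900/799) − 10 = 2700/529 in (≈ 5.104 in)
Ia = 0.2S: 0.2·5.104 = 1.021 in (exactly 540/529)
Excess rainfall: 9.710 − 1.021 = 8.689 in; P > Ia so Q > 0
Runoff Q = (P−Ia)²/(P−Ia+S) = (8.689)²/(8.689+5.104) = 211286396281/38598961100 ≈ 5.474 in

Q = 211286396281/38598961100 in ≈ 5.474 in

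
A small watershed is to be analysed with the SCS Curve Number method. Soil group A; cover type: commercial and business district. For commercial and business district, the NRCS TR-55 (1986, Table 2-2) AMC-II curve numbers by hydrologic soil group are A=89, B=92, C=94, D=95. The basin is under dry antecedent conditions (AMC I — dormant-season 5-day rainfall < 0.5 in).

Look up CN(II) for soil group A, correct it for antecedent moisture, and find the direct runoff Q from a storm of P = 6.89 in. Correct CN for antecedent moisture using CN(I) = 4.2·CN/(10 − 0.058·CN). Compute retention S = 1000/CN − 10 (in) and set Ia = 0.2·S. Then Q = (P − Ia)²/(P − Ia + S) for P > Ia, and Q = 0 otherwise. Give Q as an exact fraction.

Q = 1387073863081/322914792900 in ≈ 4.295 in

NRCS table: commercial and business district, soil group A → CN(II) = 89
Dry (AMC I): CN(I) = 4.2·89/(10 − 0.058·89) = (1869/5)/(2419/500) = 186900/2419 ≈ 77.263
Max retention: S = 1000/(186900/2419) − 10 = 5500/1869 in (≈ 2.943 in)
Initial abstraction Ia = S/5 = (5500/1869)/5 = 1100/1869 ≈ 0.589 in
Excess rainfall: 6.890 − 0.589 = 6.301 in; P > Ia so Q > 0
Q: (1177741/186900)² ÷ (1727741/186900) = 1387073863081/322914792900 in (≈ 4.295 in)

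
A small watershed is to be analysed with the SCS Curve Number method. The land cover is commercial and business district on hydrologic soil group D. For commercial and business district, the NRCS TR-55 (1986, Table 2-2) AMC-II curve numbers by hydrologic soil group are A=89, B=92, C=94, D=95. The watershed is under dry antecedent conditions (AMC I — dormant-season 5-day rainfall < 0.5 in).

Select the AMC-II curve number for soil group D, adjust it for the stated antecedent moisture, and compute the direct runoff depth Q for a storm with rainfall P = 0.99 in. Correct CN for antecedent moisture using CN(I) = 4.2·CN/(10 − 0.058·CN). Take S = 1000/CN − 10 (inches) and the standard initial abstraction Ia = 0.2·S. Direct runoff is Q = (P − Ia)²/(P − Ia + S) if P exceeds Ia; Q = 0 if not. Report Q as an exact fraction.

NRCS table: commercial and business district, soil group D → CN(II) = 95
Adjust CN=95 to AMC I: 4.2·95/(10 − 0.058·95) → 399 ÷ (449/100) = 39900/449 ≈ 88.864
Retention S: 1000/CN − 10 with CN=88.864 → S = 500/399 ≈ 1.253 in
Initial abstraction Ia = S/5 = (500/399)/5 = 100/399 ≈ 0.251 in
Excess rainfall: 0.990 − 0.251 = 0.739 in; P > Ia so Q > 0
Q = (29501/39900)²/((29501/39900) + 500/399) = (870309001/1592010000)/(79501/39900) = 870309001/3172089900 in ≈ 0.274 in

Q = 870309001/3172089900 in ≈ 0.274 in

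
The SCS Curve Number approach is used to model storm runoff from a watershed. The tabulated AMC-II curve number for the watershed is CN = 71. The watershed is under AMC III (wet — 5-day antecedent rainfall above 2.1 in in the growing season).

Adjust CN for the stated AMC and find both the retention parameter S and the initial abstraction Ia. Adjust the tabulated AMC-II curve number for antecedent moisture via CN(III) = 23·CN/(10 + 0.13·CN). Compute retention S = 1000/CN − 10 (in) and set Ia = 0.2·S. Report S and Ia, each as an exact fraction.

S = 2900/1633 in ≈ 1.776 in; Ia = 580/1633 in ≈ 0.355 in

Adjust CN=71 to AMC III: 23·71/(10 + 0.13·71) → 1633 ÷ (1923/100) = 163300/1923 ≈ 84.919
Retention S: 1000/CN − 10 with CN=84.919 → S = 2900/1633 ≈ 1.776 in
Ia = 0.2·(2900/1633) = 580/1633 in ≈ 0.355 in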